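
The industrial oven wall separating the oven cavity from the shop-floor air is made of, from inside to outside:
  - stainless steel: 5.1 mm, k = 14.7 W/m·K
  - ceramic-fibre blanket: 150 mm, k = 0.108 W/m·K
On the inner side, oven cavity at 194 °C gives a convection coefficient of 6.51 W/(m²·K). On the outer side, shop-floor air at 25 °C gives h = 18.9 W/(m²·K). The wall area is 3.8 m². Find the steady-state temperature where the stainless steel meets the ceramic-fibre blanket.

Series thermal resistances:
R_inner film = 1/(h_i·A) = 1/(6.51×3.8) = 0.04042 K/W
R_stainless steel = L/(kA) = 0.0051/(14.7×3.8) = 9.13×10^-5 K/W
R_ceramic-fibre blanket = L/(kA) = 0.15/(0.108×3.8) = 0.3655 K/W
R_outer film = 1/(h_o·A) = 1/(18.9×3.8) = 0.01392 K/W
R_total = 0.4199 K/W;  Q = ΔT/R_total = 169/0.4199 = 402.4 W
T_interface = T_inner − Q·ΣR(inner→interface) = 194 − 402×0.04051

T ≈ 178 °C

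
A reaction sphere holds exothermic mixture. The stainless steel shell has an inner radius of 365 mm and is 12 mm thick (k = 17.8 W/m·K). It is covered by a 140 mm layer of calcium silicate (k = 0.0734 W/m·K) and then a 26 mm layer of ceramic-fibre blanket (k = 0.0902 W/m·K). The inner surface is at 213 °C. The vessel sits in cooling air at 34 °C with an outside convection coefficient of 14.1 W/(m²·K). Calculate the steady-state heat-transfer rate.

Radial (spherical) resistances in series:
R_stainless steel shell = (1/0.365 − 1/0.377)/(4π×17.8) = 3.899×10^-4 K/W
R_calcium silicate = (1/0.377 − 1/0.517)/(4π×0.0734) = 0.7787 K/W
R_ceramic-fibre blanket = (1/0.517 − 1/0.543)/(4π×0.0902) = 0.08171 K/W
R_outer film = 1/(h·4πr_o²) = 1/(14.1×4π×0.543²) = 0.01914 K/W
R_total = 0.88 K/W
Q = ΔT/R_total = 179/0.88

Q ≈ 203 W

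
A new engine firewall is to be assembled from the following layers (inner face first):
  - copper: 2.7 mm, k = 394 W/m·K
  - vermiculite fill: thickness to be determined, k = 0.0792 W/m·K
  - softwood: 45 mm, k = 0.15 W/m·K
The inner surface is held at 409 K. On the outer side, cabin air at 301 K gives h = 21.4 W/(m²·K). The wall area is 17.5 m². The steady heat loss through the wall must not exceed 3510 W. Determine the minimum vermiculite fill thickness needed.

L ≈ 15.2 mm

Treating each layer as a thermal resistance in series:
R_copper = L/(kA) = 0.0027/(394×17.5) = 3.916×10^-7 K/W
R_softwood = L/(kA) = 0.045/(0.15×17.5) = 0.01714 K/W
R_outer film = 1/(h_o·A) = 1/(21.4×17.5) = 0.00267 K/W
Sum of the known resistances R_other = 0.01981 K/W
Required total resistance R_tot = ΔT/Q_allow = 108/3510 = 0.03077 K/W
R_vermiculite fill = R_tot − R_other = 0.01096 K/W
L = R·k·A = 0.01096×0.0792×17.5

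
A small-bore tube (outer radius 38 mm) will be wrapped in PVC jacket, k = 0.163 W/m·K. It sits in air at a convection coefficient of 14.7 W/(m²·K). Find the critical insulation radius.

For a cylinder r_cr = k/h = 0.163/14.7
r_cr = 11.1 mm; since the bare radius (38 mm) is above r_cr, any added insulation will reduce heat loss.

r_cr ≈ 11.1 mm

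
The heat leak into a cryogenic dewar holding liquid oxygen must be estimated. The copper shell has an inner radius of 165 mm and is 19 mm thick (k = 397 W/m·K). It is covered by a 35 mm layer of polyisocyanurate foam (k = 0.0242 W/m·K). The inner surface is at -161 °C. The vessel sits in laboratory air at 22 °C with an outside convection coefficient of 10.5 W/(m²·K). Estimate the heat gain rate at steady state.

Spherical conduction: R = (1/r_in − 1/r_out)/(4πk) per layer; series-sum.
R_copper shell = (1/0.165 − 1/0.184)/(4π×397) = 1.254×10^-4 K/W
R_polyisocyanurate foam = (1/0.184 − 1/0.219)/(4π×0.0242) = 2.856 K/W
R_outer film = 1/(h·4πr_o²) = 1/(10.5×4π×0.219²) = 0.158 K/W
R_total = 3.014 K/W
Q = ΔT/R_total = 183/3.014

Q ≈ 60.7 W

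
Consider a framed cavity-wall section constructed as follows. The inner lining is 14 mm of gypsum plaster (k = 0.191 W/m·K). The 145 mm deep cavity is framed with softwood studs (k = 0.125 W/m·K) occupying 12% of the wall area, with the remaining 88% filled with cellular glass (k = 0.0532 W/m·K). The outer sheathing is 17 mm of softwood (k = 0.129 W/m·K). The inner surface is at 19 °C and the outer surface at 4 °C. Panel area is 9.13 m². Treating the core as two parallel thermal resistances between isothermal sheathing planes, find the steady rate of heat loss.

Q ≈ 53.7 W

Sheathing layers in series; stud and cavity paths in parallel between them.
R_inner = 0.014/(0.191×9.13) = 0.008028 K/W
R_stud  = 0.145/(0.125×0.12×9.13) = 1.059 K/W
R_cav   = 0.145/(0.0532×0.88×9.13) = 0.3392 K/W
1/R_core = 1/R_stud + 1/R_cav → R_core = 0.2569 K/W
R_outer = 0.017/(0.129×9.13) = 0.01443 K/W
R_total = 0.2794 K/W
Q = ΔT/R_total = 15/0.2794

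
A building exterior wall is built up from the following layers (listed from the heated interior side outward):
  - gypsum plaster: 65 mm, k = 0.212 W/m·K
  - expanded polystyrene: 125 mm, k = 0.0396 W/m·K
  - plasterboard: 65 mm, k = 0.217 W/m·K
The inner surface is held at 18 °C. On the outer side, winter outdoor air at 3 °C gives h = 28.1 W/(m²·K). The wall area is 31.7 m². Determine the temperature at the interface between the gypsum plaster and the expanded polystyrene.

T ≈ 16.8 °C

Model the wall as resistances in series:
R_gypsum plaster = L/(kA) = 0.065/(0.212×31.7) = 0.009672 K/W
R_expanded polystyrene = L/(kA) = 0.125/(0.0396×31.7) = 0.09958 K/W
R_plasterboard = L/(kA) = 0.065/(0.217×31.7) = 0.009449 K/W
R_outer film = 1/(h_o·A) = 1/(28.1×31.7) = 0.001123 K/W
R_total = 0.1198 K/W;  Q = ΔT/R_total = 15/0.1198 = 125.2 W
T_interface = T_inner − Q·ΣR(inner→interface) = 18 − 125×0.009672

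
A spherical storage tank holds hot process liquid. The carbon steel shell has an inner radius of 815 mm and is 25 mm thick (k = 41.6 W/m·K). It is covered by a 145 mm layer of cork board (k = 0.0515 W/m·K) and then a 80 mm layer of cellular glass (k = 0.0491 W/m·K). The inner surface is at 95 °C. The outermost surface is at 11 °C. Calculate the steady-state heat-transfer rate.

Radial (spherical) resistances in series:
R_carbon steel shell = (1/0.815 − 1/0.84)/(4π×41.6) = 6.986×10^-5 K/W
R_cork board = (1/0.84 − 1/0.985)/(4π×0.0515) = 0.2708 K/W
R_cellular glass = (1/0.985 − 1/1.065)/(4π×0.0491) = 0.1236 K/W
R_total = 0.3945 K/W
Q = ΔT/R_total = 84/0.3945

Q ≈ 213 W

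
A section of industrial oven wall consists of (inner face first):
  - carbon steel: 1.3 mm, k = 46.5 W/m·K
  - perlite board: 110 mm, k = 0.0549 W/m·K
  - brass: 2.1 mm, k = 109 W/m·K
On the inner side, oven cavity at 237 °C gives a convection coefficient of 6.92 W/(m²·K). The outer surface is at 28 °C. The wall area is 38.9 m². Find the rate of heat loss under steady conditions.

Q ≈ 3780 W

Using the resistance-network approach (series):
R_inner film = 1/(h_i·A) = 1/(6.92×38.9) = 0.003715 K/W
R_carbon steel = L/(kA) = 0.0013/(46.5×38.9) = 7.187×10^-7 K/W
R_perlite board = L/(kA) = 0.11/(0.0549×38.9) = 0.05151 K/W
R_brass = L/(kA) = 0.0021/(109×38.9) = 4.953×10^-7 K/W
R_total = 0.05522 K/W
Q = ΔT / R_total = 209 / 0.05522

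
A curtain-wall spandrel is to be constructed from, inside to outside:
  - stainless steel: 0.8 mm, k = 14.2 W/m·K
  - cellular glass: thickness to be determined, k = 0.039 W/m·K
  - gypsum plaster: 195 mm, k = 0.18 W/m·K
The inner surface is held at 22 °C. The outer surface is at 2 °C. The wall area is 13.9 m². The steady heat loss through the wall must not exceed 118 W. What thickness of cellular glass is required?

Series thermal resistances:
R_stainless steel = L/(kA) = 0.0008/(14.2×13.9) = 4.053×10^-6 K/W
R_gypsum plaster = L/(kA) = 0.195/(0.18×13.9) = 0.07794 K/W
Sum of the known resistances R_other = 0.07794 K/W
Required total resistance R_tot = ΔT/Q_allow = 20/118 = 0.1695 K/W
R_cellular glass = R_tot − R_other = 0.09155 K/W
L = R·k·A = 0.09155×0.039×13.9

L ≈ 49.6 mm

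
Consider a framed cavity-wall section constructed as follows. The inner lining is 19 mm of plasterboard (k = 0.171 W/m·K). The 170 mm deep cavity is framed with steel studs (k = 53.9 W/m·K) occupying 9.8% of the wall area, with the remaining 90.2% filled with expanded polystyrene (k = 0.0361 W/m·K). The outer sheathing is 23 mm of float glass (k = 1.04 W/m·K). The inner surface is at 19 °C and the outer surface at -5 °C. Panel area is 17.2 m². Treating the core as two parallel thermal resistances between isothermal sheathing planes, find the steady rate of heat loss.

Sheathing layers in series; stud and cavity paths in parallel between them.
R_inner = 0.019/(0.171×17.2) = 0.00646 K/W
R_stud  = 0.17/(53.9×0.098×17.2) = 0.001871 K/W
R_cav   = 0.17/(0.0361×0.902×17.2) = 0.3035 K/W
1/R_core = 1/R_stud + 1/R_cav → R_core = 0.00186 K/W
R_outer = 0.023/(1.04×17.2) = 0.001286 K/W
R_total = 0.009605 K/W
Q = ΔT/R_total = 24/0.009605

Q ≈ 2500 W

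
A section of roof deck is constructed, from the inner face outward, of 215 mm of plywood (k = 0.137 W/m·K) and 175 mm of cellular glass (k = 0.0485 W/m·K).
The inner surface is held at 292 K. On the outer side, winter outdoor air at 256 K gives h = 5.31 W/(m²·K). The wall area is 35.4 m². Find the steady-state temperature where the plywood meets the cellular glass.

Using the resistance-network approach (series):
R_plywood = L/(kA) = 0.215/(0.137×35.4) = 0.04433 K/W
R_cellular glass = L/(kA) = 0.175/(0.0485×35.4) = 0.1019 K/W
R_outer film = 1/(h_o·A) = 1/(5.31×35.4) = 0.00532 K/W
R_total = 0.1516 K/W;  Q = ΔT/R_total = 36/0.1516 = 237.5 W
T_interface = T_inner − Q·ΣR(inner→interface) = 292 − 237×0.04433

T ≈ 281 K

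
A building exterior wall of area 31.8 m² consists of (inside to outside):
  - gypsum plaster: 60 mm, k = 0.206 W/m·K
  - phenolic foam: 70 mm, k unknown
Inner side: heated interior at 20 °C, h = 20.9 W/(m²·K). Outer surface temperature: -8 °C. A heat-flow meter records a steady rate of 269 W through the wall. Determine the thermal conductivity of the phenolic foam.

Using the resistance-network approach (series):
R_inner film = 1/(h_i·A) = 1/(20.9×31.8) = 0.001505 K/W
R_gypsum plaster = L/(kA) = 0.06/(0.206×31.8) = 0.009159 K/W
Sum of known resistances R_other = 0.01066 K/W
Total R = ΔT/Q = 28/269 = 0.1041 K/W
R_phenolic foam = R_total − R_other = 0.09343 K/W
k = L/(R·A) = 0.07/(0.09343×31.8)

k ≈ 0.0236 W/(m·K)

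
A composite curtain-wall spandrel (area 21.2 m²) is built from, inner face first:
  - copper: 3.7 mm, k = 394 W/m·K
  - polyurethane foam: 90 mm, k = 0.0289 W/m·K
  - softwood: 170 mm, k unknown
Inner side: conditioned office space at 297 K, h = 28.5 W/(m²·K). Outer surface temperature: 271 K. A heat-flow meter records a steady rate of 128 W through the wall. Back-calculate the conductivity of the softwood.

Model the wall as resistances in series:
R_inner film = 1/(h_i·A) = 1/(28.5×21.2) = 0.001655 K/W
R_copper = L/(kA) = 0.0037/(394×21.2) = 4.43×10^-7 K/W
R_polyurethane foam = L/(kA) = 0.09/(0.0289×21.2) = 0.1469 K/W
Sum of known resistances R_other = 0.1486 K/W
Total R = ΔT/Q = 26/128 = 0.2031 K/W
R_softwood = R_total − R_other = 0.05457 K/W
k = L/(R·A) = 0.17/(0.05457×21.2)

k ≈ 0.147 W/(m·K)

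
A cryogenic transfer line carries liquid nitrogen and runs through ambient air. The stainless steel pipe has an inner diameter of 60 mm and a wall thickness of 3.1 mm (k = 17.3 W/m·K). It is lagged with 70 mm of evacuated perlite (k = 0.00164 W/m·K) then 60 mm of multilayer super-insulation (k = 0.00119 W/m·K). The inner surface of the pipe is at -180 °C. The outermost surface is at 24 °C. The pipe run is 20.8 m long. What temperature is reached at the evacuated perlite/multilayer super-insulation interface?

For a radial system each layer contributes R = ln(r_out/r_in)/(2πkL); films add R = 1/(hA).
R_stainless steel pipe wall = ln(33.1/30)/(2π×17.3×20.8) = 4.349×10^-5 K/W
R_evacuated perlite = ln(103.1/33.1)/(2π×0.00164×20.8) = 5.301 K/W
R_multilayer super-insulation = ln(163.1/103.1)/(2π×0.00119×20.8) = 2.949 K/W
R_total = 8.25 K/W
Q = ΔT/R_total = 204/8.25
Q = 24.7 W
T_interface = T_inner + Q·ΣR(inner→interface) = -180 + 24.7×5.301

T ≈ -48.9 °C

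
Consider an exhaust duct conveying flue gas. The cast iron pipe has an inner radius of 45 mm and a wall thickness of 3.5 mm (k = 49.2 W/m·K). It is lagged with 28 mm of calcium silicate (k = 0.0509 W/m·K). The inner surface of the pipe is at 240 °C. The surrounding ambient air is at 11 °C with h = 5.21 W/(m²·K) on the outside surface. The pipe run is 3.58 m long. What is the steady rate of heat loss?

Q ≈ 449 W

Per-layer cylindrical resistances, series-summed:
R_cast iron pipe wall = ln(48.5/45)/(2π×49.2×3.58) = 6.768×10^-5 K/W
R_calcium silicate = ln(76.5/48.5)/(2π×0.0509×3.58) = 0.398 K/W
R_outer film = 1/(h_o·2πr_oL) = 1/(5.21×2π×0.0765×3.58) = 0.1115 K/W
R_total = 0.5096 K/W
Q = ΔT/R_total = 229/0.5096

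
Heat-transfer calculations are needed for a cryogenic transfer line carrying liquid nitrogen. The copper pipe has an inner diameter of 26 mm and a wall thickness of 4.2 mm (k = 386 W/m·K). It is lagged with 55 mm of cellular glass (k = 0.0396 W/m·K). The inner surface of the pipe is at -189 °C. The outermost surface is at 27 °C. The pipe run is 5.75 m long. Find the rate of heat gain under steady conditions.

For a radial system each layer contributes R = ln(r_out/r_in)/(2πkL); films add R = 1/(hA).
R_copper pipe wall = ln(17.2/13)/(2π×386×5.75) = 2.008×10^-5 K/W
R_cellular glass = ln(72.2/17.2)/(2π×0.0396×5.75) = 1.003 K/W
R_total = 1.003 K/W
Q = ΔT/R_total = 216/1.003

Q ≈ 215 W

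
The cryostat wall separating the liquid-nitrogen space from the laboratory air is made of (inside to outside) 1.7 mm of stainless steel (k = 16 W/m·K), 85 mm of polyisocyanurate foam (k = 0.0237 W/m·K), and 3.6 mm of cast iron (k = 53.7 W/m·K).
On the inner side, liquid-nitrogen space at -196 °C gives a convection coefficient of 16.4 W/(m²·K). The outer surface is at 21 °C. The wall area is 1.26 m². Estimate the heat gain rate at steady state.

Using the resistance-network approach (series):
R_inner film = 1/(h_i·A) = 1/(16.4×1.26) = 0.04839 K/W
R_stainless steel = L/(kA) = 0.0017/(16×1.26) = 8.433×10^-5 K/W
R_polyisocyanurate foam = L/(kA) = 0.085/(0.0237×1.26) = 2.846 K/W
R_cast iron = L/(kA) = 0.0036/(53.7×1.26) = 5.321×10^-5 K/W
R_total = 2.895 K/W
Q = ΔT / R_total = 217 / 2.895

Q ≈ 75 W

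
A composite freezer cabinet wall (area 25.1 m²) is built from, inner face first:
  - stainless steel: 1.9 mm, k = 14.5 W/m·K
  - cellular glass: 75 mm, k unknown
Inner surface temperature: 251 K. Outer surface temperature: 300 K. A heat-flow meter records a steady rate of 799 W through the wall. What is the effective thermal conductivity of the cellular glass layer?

Model the wall as resistances in series:
R_stainless steel = L/(kA) = 0.0019/(14.5×25.1) = 5.22×10^-6 K/W
Sum of known resistances R_other = 5.22×10^-6 K/W
Total R = ΔT/Q = 49/799 = 0.06133 K/W
R_cellular glass = R_total − R_other = 0.06132 K/W
k = L/(R·A) = 0.075/(0.06132×25.1)

k ≈ 0.0487 W/(m·K)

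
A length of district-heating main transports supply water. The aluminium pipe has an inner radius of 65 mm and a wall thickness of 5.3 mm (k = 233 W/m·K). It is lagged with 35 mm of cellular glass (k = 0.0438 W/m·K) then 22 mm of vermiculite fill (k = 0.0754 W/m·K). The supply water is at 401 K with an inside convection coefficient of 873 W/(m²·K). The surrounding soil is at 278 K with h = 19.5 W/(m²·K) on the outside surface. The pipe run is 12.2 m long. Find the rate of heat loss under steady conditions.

Q ≈ 775 W

Radial resistances (cylindrical: R_cond = ln(r_o/r_i)/(2πkL), R_conv = 1/(h·2πrL)):
R_inner film = 1/(h_i·2πr₁L) = 1/(873×2π×0.065×12.2) = 2.299×10^-4 K/W
R_aluminium pipe wall = ln(70.3/65)/(2π×233×12.2) = 4.389×10^-6 K/W
R_cellular glass = ln(105.3/70.3)/(2π×0.0438×12.2) = 0.1203 K/W
R_vermiculite fill = ln(127.3/105.3)/(2π×0.0754×12.2) = 0.03283 K/W
R_outer film = 1/(h_o·2πr_oL) = 1/(19.5×2π×0.1273×12.2) = 0.005255 K/W
R_total = 0.1587 K/W
Q = ΔT/R_total = 123/0.1587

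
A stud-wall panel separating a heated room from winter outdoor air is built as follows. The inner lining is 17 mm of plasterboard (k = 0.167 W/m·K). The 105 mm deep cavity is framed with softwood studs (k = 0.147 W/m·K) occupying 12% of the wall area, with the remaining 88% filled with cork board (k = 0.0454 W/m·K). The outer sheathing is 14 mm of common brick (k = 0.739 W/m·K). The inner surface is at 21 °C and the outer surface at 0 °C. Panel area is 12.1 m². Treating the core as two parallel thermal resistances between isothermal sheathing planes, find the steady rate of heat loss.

Q ≈ 131 W

Sheathing layers in series; stud and cavity paths in parallel between them.
R_inner = 0.017/(0.167×12.1) = 0.008413 K/W
R_stud  = 0.105/(0.147×0.12×12.1) = 0.4919 K/W
R_cav   = 0.105/(0.0454×0.88×12.1) = 0.2172 K/W
1/R_core = 1/R_stud + 1/R_cav → R_core = 0.1507 K/W
R_outer = 0.014/(0.739×12.1) = 0.001566 K/W
R_total = 0.1607 K/W
Q = ΔT/R_total = 21/0.1607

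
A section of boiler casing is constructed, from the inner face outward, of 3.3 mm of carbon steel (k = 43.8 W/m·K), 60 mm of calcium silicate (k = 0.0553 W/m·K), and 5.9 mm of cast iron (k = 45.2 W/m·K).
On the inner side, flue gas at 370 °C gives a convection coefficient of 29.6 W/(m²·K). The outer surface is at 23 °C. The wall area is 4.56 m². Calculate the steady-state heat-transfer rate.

Q ≈ 1410 W

Using the resistance-network approach (series):
R_inner film = 1/(h_i·A) = 1/(29.6×4.56) = 0.007409 K/W
R_carbon steel = L/(kA) = 0.0033/(43.8×4.56) = 1.652×10^-5 K/W
R_calcium silicate = L/(kA) = 0.06/(0.0553×4.56) = 0.2379 K/W
R_cast iron = L/(kA) = 0.0059/(45.2×4.56) = 2.863×10^-5 K/W
R_total = 0.2454 K/W
Q = ΔT / R_total = 347 / 0.2454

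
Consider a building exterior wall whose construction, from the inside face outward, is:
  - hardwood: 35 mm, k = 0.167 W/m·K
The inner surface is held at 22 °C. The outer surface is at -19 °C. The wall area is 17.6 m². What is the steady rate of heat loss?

Using the resistance-network approach (series):
R_hardwood = L/(kA) = 0.035/(0.167×17.6) = 0.01191 K/W
R_total = 0.01191 K/W
Q = ΔT / R_total = 41 / 0.01191

Q ≈ 3440 W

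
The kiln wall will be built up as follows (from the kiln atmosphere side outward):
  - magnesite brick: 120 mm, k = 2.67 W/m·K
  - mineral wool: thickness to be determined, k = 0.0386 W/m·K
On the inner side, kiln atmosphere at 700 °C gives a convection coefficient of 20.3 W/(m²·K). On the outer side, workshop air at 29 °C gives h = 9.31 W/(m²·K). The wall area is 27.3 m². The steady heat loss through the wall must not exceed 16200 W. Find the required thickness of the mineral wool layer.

Thermal resistances in series:
R_inner film = 1/(h_i·A) = 1/(20.3×27.3) = 0.001804 K/W
R_magnesite brick = L/(kA) = 0.12/(2.67×27.3) = 0.001646 K/W
R_outer film = 1/(h_o·A) = 1/(9.31×27.3) = 0.003934 K/W
Sum of the known resistances R_other = 0.007385 K/W
Required total resistance R_tot = ΔT/Q_allow = 671/16200 = 0.04142 K/W
R_mineral wool = R_tot − R_other = 0.03403 K/W
L = R·k·A = 0.03403×0.0386×27.3

L ≈ 35.9 mm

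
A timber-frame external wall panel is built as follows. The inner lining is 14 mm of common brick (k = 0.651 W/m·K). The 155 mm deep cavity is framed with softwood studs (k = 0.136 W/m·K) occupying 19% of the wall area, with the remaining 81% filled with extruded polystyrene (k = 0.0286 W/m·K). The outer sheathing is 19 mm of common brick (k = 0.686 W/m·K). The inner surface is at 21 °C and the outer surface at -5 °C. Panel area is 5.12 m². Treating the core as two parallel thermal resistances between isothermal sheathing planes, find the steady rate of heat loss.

Q ≈ 41.4 W

Sheathing layers in series; stud and cavity paths in parallel between them.
R_inner = 0.014/(0.651×5.12) = 0.0042 K/W
R_stud  = 0.155/(0.136×0.19×5.12) = 1.172 K/W
R_cav   = 0.155/(0.0286×0.81×5.12) = 1.307 K/W
1/R_core = 1/R_stud + 1/R_cav → R_core = 0.6177 K/W
R_outer = 0.019/(0.686×5.12) = 0.00541 K/W
R_total = 0.6274 K/W
Q = ΔT/R_total = 26/0.6274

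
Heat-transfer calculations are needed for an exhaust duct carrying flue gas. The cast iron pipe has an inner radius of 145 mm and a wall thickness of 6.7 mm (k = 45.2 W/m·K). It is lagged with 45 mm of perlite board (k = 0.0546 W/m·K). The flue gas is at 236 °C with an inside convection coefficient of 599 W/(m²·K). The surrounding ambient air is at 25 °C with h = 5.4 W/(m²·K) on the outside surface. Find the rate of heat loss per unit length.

q′ ≈ 232 W/m

Treating each annulus and film as a series resistance:
R_inner film = 1/(h_i·2πr₁L) = 1/(599×2π×0.145×1) = 0.001832 K/W
R_cast iron pipe wall = ln(151.7/145)/(2π×45.2×1) = 1.591×10^-4 K/W
R_perlite board = ln(196.7/151.7)/(2π×0.0546×1) = 0.7572 K/W
R_outer film = 1/(h_o·2πr_oL) = 1/(5.4×2π×0.1967×1) = 0.1498 K/W
R_total = 0.9091 K/W
Q = ΔT/R_total = 211/0.9091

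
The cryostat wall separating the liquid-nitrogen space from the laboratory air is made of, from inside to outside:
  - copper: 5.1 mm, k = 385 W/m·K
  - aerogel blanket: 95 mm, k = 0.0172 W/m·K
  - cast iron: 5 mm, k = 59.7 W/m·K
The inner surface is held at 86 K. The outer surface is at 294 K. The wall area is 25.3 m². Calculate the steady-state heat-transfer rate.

Q ≈ 953 W

Thermal resistances in series:
R_copper = L/(kA) = 0.0051/(385×25.3) = 5.236×10^-7 K/W
R_aerogel blanket = L/(kA) = 0.095/(0.0172×25.3) = 0.2183 K/W
R_cast iron = L/(kA) = 0.005/(59.7×25.3) = 3.31×10^-6 K/W
R_total = 0.2183 K/W
Q = ΔT / R_total = 208 / 0.2183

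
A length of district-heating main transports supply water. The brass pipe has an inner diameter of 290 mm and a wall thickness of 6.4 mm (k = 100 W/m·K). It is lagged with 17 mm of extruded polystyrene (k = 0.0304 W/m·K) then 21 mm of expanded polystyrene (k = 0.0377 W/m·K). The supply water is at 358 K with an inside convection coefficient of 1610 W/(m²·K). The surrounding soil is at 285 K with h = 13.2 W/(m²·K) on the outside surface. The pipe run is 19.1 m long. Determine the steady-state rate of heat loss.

Radial resistances (cylindrical: R_cond = ln(r_o/r_i)/(2πkL), R_conv = 1/(h·2πrL)):
R_inner film = 1/(h_i·2πr₁L) = 1/(1610×2π×0.145×19.1) = 3.569×10^-5 K/W
R_brass pipe wall = ln(151.4/145)/(2π×100×19.1) = 3.599×10^-6 K/W
R_extruded polystyrene = ln(168.4/151.4)/(2π×0.0304×19.1) = 0.02917 K/W
R_expanded polystyrene = ln(189.4/168.4)/(2π×0.0377×19.1) = 0.02597 K/W
R_outer film = 1/(h_o·2πr_oL) = 1/(13.2×2π×0.1894×19.1) = 0.003333 K/W
R_total = 0.05852 K/W
Q = ΔT/R_total = 73/0.05852

Q ≈ 1250 W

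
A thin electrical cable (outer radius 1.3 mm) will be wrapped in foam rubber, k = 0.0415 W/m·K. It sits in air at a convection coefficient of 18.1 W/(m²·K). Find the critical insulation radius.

For a cylinder r_cr = k/h = 0.0415/18.1
r_cr = 2.29 mm; since the bare radius (1.3 mm) is below r_cr, adding a thin layer of insulation will *increase* heat loss.

r_cr ≈ 2.29 mm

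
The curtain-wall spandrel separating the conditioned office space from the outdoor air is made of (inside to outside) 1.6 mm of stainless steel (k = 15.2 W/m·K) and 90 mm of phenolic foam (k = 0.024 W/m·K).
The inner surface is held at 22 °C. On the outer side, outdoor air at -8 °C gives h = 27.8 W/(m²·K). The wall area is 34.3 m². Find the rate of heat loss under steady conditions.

Q ≈ 272 W

Model the wall as resistances in series:
R_stainless steel = L/(kA) = 0.0016/(15.2×34.3) = 3.069×10^-6 K/W
R_phenolic foam = L/(kA) = 0.09/(0.024×34.3) = 0.1093 K/W
R_outer film = 1/(h_o·A) = 1/(27.8×34.3) = 0.001049 K/W
R_total = 0.1104 K/W
Q = ΔT / R_total = 30 / 0.1104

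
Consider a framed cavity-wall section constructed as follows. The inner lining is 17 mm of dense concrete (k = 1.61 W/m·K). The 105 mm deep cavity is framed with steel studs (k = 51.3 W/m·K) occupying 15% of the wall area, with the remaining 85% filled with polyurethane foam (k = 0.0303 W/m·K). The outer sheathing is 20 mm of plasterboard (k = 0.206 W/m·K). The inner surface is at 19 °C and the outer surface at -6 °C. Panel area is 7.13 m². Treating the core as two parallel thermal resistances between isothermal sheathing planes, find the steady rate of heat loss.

Q ≈ 1470 W

Sheathing layers in series; stud and cavity paths in parallel between them.
R_inner = 0.017/(1.61×7.13) = 0.001481 K/W
R_stud  = 0.105/(51.3×0.15×7.13) = 0.001914 K/W
R_cav   = 0.105/(0.0303×0.85×7.13) = 0.5718 K/W
1/R_core = 1/R_stud + 1/R_cav → R_core = 0.001907 K/W
R_outer = 0.02/(0.206×7.13) = 0.01362 K/W
R_total = 0.01701 K/W
Q = ΔT/R_total = 25/0.01701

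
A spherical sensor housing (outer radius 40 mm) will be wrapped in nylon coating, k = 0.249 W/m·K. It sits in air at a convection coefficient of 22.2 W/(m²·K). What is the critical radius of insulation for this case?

For a sphere r_cr = 2k/h = 2×0.249/22.2
r_cr = 22.4 mm; since the bare radius (40 mm) is above r_cr, any added insulation will reduce heat loss.

r_cr ≈ 22.4 mm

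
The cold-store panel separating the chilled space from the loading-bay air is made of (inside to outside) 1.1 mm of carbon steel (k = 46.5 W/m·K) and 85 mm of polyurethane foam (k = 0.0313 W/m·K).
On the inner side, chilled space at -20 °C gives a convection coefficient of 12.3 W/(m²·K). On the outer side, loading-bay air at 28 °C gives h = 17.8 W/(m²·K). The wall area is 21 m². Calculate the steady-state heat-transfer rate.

Model the wall as resistances in series:
R_inner film = 1/(h_i·A) = 1/(12.3×21) = 0.003871 K/W
R_carbon steel = L/(kA) = 0.0011/(46.5×21) = 1.126×10^-6 K/W
R_polyurethane foam = L/(kA) = 0.085/(0.0313×21) = 0.1293 K/W
R_outer film = 1/(h_o·A) = 1/(17.8×21) = 0.002675 K/W
R_total = 0.1359 K/W
Q = ΔT / R_total = 48 / 0.1359

Q ≈ 353 W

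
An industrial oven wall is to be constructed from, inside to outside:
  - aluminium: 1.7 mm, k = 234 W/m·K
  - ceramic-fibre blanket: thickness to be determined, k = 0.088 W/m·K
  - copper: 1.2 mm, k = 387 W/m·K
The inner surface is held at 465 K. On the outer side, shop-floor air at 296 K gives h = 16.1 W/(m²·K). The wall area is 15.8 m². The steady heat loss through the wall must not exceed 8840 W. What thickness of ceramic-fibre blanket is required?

Model the wall as resistances in series:
R_aluminium = L/(kA) = 0.0017/(234×15.8) = 4.598×10^-7 K/W
R_copper = L/(kA) = 0.0012/(387×15.8) = 1.963×10^-7 K/W
R_outer film = 1/(h_o·A) = 1/(16.1×15.8) = 0.003931 K/W
Sum of the known resistances R_other = 0.003932 K/W
Required total resistance R_tot = ΔT/Q_allow = 169/8840 = 0.01912 K/W
R_ceramic-fibre blanket = R_tot − R_other = 0.01519 K/W
L = R·k·A = 0.01519×0.088×15.8

L ≈ 21.1 mm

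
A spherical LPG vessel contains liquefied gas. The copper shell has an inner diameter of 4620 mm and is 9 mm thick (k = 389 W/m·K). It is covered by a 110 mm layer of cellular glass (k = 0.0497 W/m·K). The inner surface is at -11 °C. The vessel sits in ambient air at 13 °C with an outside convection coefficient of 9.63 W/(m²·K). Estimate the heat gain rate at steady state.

Radial (spherical) resistances in series:
R_copper shell = (1/2.31 − 1/2.319)/(4π×389) = 3.437×10^-7 K/W
R_cellular glass = (1/2.319 − 1/2.429)/(4π×0.0497) = 0.03127 K/W
R_outer film = 1/(h·4πr_o²) = 1/(9.63×4π×2.429²) = 0.001401 K/W
R_total = 0.03267 K/W
Q = ΔT/R_total = 24/0.03267

Q ≈ 735 W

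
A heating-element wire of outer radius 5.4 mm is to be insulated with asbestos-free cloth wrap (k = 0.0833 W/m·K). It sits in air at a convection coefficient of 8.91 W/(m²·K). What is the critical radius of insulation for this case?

For a cylinder r_cr = k/h = 0.0833/8.91
r_cr = 9.35 mm; since the bare radius (5.4 mm) is below r_cr, adding a thin layer of insulation will *increase* heat loss.

r_cr ≈ 9.35 mm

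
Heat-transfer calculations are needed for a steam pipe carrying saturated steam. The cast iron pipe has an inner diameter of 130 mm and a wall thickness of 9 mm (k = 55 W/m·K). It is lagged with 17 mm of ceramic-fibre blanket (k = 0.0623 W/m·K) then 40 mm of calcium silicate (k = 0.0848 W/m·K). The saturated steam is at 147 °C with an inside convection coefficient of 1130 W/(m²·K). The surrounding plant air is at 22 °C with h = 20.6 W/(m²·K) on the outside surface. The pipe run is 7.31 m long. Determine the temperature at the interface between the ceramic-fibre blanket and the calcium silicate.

T ≈ 94.9 °C

Radial resistances (cylindrical: R_cond = ln(r_o/r_i)/(2πkL), R_conv = 1/(h·2πrL)):
R_inner film = 1/(h_i·2πr₁L) = 1/(1130×2π×0.065×7.31) = 2.964×10^-4 K/W
R_cast iron pipe wall = ln(74/65)/(2π×55×7.31) = 5.133×10^-5 K/W
R_ceramic-fibre blanket = ln(91/74)/(2π×0.0623×7.31) = 0.07227 K/W
R_calcium silicate = ln(131/91)/(2π×0.0848×7.31) = 0.09354 K/W
R_outer film = 1/(h_o·2πr_oL) = 1/(20.6×2π×0.131×7.31) = 0.008068 K/W
R_total = 0.1742 K/W
Q = ΔT/R_total = 125/0.1742
Q = 717 W
T_interface = T_inner − Q·ΣR(inner→interface) = 147 − 717×0.07262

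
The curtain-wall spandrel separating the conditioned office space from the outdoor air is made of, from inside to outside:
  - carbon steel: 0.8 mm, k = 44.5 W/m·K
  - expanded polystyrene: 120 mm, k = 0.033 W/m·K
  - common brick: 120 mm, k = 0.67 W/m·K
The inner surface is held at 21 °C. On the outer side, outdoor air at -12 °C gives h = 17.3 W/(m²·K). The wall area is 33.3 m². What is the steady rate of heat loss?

Q ≈ 284 W

Thermal resistances in series:
R_carbon steel = L/(kA) = 0.0008/(44.5×33.3) = 5.399×10^-7 K/W
R_expanded polystyrene = L/(kA) = 0.12/(0.033×33.3) = 0.1092 K/W
R_common brick = L/(kA) = 0.12/(0.67×33.3) = 0.005379 K/W
R_outer film = 1/(h_o·A) = 1/(17.3×33.3) = 0.001736 K/W
R_total = 0.1163 K/W
Q = ΔT / R_total = 33 / 0.1163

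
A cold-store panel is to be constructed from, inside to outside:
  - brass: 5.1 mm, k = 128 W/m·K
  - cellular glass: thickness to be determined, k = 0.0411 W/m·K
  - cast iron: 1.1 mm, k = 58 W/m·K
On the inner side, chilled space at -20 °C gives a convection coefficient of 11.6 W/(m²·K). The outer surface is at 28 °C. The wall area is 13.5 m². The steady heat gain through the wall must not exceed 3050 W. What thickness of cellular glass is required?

Series thermal resistances:
R_inner film = 1/(h_i·A) = 1/(11.6×13.5) = 0.006386 K/W
R_brass = L/(kA) = 0.0051/(128×13.5) = 2.951×10^-6 K/W
R_cast iron = L/(kA) = 0.0011/(58×13.5) = 1.405×10^-6 K/W
Sum of the known resistances R_other = 0.00639 K/W
Required total resistance R_tot = ΔT/Q_allow = 48/3050 = 0.01574 K/W
R_cellular glass = R_tot − R_other = 0.009348 K/W
L = R·k·A = 0.009348×0.0411×13.5

L ≈ 5.19 mm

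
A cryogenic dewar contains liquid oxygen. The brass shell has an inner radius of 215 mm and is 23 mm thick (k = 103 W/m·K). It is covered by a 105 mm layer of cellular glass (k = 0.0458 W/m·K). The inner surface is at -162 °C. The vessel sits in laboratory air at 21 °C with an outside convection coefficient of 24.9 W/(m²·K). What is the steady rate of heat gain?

Radial (spherical) resistances in series:
R_brass shell = (1/0.215 − 1/0.238)/(4π×103) = 3.473×10^-4 K/W
R_cellular glass = (1/0.238 − 1/0.343)/(4π×0.0458) = 2.235 K/W
R_outer film = 1/(h·4πr_o²) = 1/(24.9×4π×0.343²) = 0.02716 K/W
R_total = 2.262 K/W
Q = ΔT/R_total = 183/2.262

Q ≈ 80.9 W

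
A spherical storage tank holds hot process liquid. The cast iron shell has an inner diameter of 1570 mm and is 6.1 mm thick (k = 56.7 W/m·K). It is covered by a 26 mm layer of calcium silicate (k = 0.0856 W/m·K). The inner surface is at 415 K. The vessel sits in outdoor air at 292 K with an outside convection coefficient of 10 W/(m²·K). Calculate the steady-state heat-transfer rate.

For a spherical shell R = (1/r₁ − 1/r₂)/(4πk); film R = 1/(h·4πr²). In series:
R_cast iron shell = (1/0.785 − 1/0.7911)/(4π×56.7) = 1.379×10^-5 K/W
R_calcium silicate = (1/0.7911 − 1/0.8171)/(4π×0.0856) = 0.03739 K/W
R_outer film = 1/(h·4πr_o²) = 1/(10×4π×0.8171²) = 0.01192 K/W
R_total = 0.04933 K/W
Q = ΔT/R_total = 123/0.04933

Q ≈ 2490 W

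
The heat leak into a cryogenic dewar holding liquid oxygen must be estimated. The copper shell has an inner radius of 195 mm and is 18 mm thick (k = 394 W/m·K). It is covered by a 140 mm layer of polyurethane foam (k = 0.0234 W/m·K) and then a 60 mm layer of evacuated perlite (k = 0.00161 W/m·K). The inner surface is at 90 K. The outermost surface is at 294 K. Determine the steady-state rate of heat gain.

Q ≈ 7.65 W

For a spherical shell R = (1/r₁ − 1/r₂)/(4πk); film R = 1/(h·4πr²). In series:
R_copper shell = (1/0.195 − 1/0.213)/(4π×394) = 8.753×10^-5 K/W
R_polyurethane foam = (1/0.213 − 1/0.353)/(4π×0.0234) = 6.332 K/W
R_evacuated perlite = (1/0.353 − 1/0.413)/(4π×0.00161) = 20.34 K/W
R_total = 26.67 K/W
Q = ΔT/R_total = 204/26.67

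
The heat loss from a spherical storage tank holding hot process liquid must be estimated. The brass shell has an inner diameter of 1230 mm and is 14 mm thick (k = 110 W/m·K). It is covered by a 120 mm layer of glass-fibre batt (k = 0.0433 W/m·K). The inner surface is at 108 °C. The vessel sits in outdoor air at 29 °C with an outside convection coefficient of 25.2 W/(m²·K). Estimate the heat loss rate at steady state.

For a spherical shell R = (1/r₁ − 1/r₂)/(4πk); film R = 1/(h·4πr²). In series:
R_brass shell = (1/0.615 − 1/0.629)/(4π×110) = 2.618×10^-5 K/W
R_glass-fibre batt = (1/0.629 − 1/0.749)/(4π×0.0433) = 0.4681 K/W
R_outer film = 1/(h·4πr_o²) = 1/(25.2×4π×0.749²) = 0.005629 K/W
R_total = 0.4738 K/W
Q = ΔT/R_total = 79/0.4738

Q ≈ 167 W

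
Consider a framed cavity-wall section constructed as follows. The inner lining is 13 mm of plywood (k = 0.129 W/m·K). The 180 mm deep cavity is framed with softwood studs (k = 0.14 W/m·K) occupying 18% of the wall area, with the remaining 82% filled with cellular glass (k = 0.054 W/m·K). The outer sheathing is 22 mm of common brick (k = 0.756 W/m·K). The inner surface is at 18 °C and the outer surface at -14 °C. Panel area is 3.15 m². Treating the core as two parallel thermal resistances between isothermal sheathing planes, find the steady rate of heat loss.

Sheathing layers in series; stud and cavity paths in parallel between them.
R_inner = 0.013/(0.129×3.15) = 0.03199 K/W
R_stud  = 0.18/(0.14×0.18×3.15) = 2.268 K/W
R_cav   = 0.18/(0.054×0.82×3.15) = 1.29 K/W
1/R_core = 1/R_stud + 1/R_cav → R_core = 0.8224 K/W
R_outer = 0.022/(0.756×3.15) = 0.009238 K/W
R_total = 0.8637 K/W
Q = ΔT/R_total = 32/0.8637

Q ≈ 37.1 W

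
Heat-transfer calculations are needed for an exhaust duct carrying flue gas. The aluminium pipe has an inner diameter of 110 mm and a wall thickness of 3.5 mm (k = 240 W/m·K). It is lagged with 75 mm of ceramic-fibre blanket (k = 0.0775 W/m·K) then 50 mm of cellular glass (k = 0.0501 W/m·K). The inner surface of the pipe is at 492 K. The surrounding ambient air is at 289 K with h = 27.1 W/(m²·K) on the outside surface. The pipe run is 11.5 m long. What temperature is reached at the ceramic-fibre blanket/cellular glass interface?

T ≈ 366 K

Treating each annulus and film as a series resistance:
R_aluminium pipe wall = ln(58.5/55)/(2π×240×11.5) = 3.558×10^-6 K/W
R_ceramic-fibre blanket = ln(133.5/58.5)/(2π×0.0775×11.5) = 0.1473 K/W
R_cellular glass = ln(183.5/133.5)/(2π×0.0501×11.5) = 0.08788 K/W
R_outer film = 1/(h_o·2πr_oL) = 1/(27.1×2π×0.1835×11.5) = 0.002783 K/W
R_total = 0.238 K/W
Q = ΔT/R_total = 203/0.238
Q = 853 W
T_interface = T_inner − Q·ΣR(inner→interface) = 492 − 853×0.1473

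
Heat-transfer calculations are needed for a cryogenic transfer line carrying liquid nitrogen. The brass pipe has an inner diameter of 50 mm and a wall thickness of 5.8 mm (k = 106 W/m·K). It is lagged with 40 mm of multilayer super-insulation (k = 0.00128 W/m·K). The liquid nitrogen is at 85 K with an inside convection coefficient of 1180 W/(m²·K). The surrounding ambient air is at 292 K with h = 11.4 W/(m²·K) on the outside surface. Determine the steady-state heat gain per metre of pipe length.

For a radial system each layer contributes R = ln(r_out/r_in)/(2πkL); films add R = 1/(hA).
R_inner film = 1/(h_i·2πr₁L) = 1/(1180×2π×0.025×1) = 0.005395 K/W
R_brass pipe wall = ln(30.8/25)/(2π×106×1) = 3.133×10^-4 K/W
R_multilayer super-insulation = ln(70.8/30.8)/(2π×0.00128×1) = 103.5 K/W
R_outer film = 1/(h_o·2πr_oL) = 1/(11.4×2π×0.0708×1) = 0.1972 K/W
R_total = 103.7 K/W
Q = ΔT/R_total = 207/103.7

q′ ≈ 2 W/m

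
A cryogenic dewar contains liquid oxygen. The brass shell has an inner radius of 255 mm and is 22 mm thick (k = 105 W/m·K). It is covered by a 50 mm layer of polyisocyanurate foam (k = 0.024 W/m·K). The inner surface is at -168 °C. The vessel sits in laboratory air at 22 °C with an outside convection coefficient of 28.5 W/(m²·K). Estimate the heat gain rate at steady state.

Q ≈ 102 W

Each spherical layer contributes R = (1/r_i − 1/r_o)/(4πk):
R_brass shell = (1/0.255 − 1/0.277)/(4π×105) = 2.36×10^-4 K/W
R_polyisocyanurate foam = (1/0.277 − 1/0.327)/(4π×0.024) = 1.83 K/W
R_outer film = 1/(h·4πr_o²) = 1/(28.5×4π×0.327²) = 0.02611 K/W
R_total = 1.857 K/W
Q = ΔT/R_total = 190/1.857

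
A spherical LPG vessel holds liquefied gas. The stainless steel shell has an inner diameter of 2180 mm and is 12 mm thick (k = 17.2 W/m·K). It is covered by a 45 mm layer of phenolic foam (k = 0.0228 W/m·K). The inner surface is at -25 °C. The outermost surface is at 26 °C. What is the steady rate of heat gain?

For a spherical shell R = (1/r₁ − 1/r₂)/(4πk); film R = 1/(h·4πr²). In series:
R_stainless steel shell = (1/1.09 − 1/1.102)/(4π×17.2) = 4.622×10^-5 K/W
R_phenolic foam = (1/1.102 − 1/1.147)/(4π×0.0228) = 0.1243 K/W
R_total = 0.1243 K/W
Q = ΔT/R_total = 51/0.1243

Q ≈ 410 W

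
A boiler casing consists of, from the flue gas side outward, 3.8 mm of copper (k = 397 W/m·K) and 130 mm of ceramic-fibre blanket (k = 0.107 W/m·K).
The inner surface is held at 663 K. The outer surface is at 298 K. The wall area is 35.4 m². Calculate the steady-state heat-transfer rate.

Q ≈ 10600 W

Thermal resistances in series:
R_copper = L/(kA) = 0.0038/(397×35.4) = 2.704×10^-7 K/W
R_ceramic-fibre blanket = L/(kA) = 0.13/(0.107×35.4) = 0.03432 K/W
R_total = 0.03432 K/W
Q = ΔT / R_total = 365 / 0.03432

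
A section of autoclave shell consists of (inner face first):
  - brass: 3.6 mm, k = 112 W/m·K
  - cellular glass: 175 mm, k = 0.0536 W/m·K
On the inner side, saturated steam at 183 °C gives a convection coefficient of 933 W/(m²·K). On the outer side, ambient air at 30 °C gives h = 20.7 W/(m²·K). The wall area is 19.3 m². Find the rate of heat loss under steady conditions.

Q ≈ 891 W

Thermal resistances in series:
R_inner film = 1/(h_i·A) = 1/(933×19.3) = 5.553×10^-5 K/W
R_brass = L/(kA) = 0.0036/(112×19.3) = 1.665×10^-6 K/W
R_cellular glass = L/(kA) = 0.175/(0.0536×19.3) = 0.1692 K/W
R_outer film = 1/(h_o·A) = 1/(20.7×19.3) = 0.002503 K/W
R_total = 0.1717 K/W
Q = ΔT / R_total = 153 / 0.1717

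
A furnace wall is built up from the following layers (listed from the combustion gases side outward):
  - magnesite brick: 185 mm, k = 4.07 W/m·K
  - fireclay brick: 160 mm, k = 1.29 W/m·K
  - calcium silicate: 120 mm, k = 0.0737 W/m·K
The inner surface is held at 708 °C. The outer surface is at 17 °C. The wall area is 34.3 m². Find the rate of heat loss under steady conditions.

Thermal resistances in series:
R_magnesite brick = L/(kA) = 0.185/(4.07×34.3) = 0.001325 K/W
R_fireclay brick = L/(kA) = 0.16/(1.29×34.3) = 0.003616 K/W
R_calcium silicate = L/(kA) = 0.12/(0.0737×34.3) = 0.04747 K/W
R_total = 0.05241 K/W
Q = ΔT / R_total = 691 / 0.05241

Q ≈ 13200 W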